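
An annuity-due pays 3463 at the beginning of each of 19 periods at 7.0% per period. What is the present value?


PV_due = PMT * (1-(1+i)^(-n))/i * (1+i)
PV_immediate = 35792.1663
PV_due = 35792.1663 * 1.07
= 38297.618


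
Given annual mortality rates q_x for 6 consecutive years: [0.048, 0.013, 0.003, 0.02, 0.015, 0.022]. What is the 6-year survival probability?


p_k = 1 - q_k for each year
Survival = product of (1 - q_k)
= 0.952 * 0.987 * 0.997 * 0.98 * 0.985 * 0.978
= 0.8844


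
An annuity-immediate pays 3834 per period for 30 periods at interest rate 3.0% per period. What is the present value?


PV = PMT * (1 - (1+i)^(-n)) / i
= 3834 * (1 - (1+0.03)^(-30)) / 0.03
= 3834 * (1 - 0.411987) / 0.03
= 3834 * 19.600441
= 75148.0921


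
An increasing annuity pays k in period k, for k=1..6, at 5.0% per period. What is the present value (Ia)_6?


(Ia)_n = sum_{k=1}^{n} k * v^k, v = 1/(1+i)
v = 0.952381
Sum computed term by term:
(Ia)_6 = 17.0437


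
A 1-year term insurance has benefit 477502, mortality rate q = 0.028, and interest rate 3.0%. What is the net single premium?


NSP = benefit * q * v
v = 1/(1+i) = 0.970874
NSP = 477502 * 0.028 * 0.970874
= 12980.6369


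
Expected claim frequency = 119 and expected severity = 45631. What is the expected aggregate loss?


E[S] = E[N] * E[X]
= 119 * 45631
= 5.4301e+06


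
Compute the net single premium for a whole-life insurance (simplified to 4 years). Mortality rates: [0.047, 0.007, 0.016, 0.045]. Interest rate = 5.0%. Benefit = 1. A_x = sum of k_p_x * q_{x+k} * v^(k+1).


v = 0.952381
Year 0: k_p_x=1.0, q=0.047, term=0.044762
Year 1: k_p_x=0.953, q=0.007, term=0.006051
Year 2: k_p_x=0.946329, q=0.016, term=0.01308
Year 3: k_p_x=0.931188, q=0.045, term=0.034474
A_x = 0.0984


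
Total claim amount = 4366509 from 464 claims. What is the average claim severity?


severity = total / number
= 4366509 / 464
= 9410.5797


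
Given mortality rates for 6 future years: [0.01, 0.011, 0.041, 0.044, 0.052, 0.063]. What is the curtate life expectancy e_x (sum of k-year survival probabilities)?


e_x = sum_{k=1}^{n} k_p_x
k_p_x values:
  1_p_x = 0.99
  2_p_x = 0.97911
  3_p_x = 0.938966
  4_p_x = 0.897652
  5_p_x = 0.850974
  6_p_x = 0.797363
e_x = 5.4541


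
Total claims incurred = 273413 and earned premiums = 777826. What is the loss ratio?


Loss ratio = claims / premiums
= 273413 / 777826
= 0.3515


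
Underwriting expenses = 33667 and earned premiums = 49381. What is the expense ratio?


Expense ratio = expenses / premiums
= 33667 / 49381
= 0.6818


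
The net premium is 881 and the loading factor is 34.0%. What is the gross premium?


Gross = net * (1 + loading)
= 881 * (1 + 0.34)
= 881 * 1.34
= 1180.54


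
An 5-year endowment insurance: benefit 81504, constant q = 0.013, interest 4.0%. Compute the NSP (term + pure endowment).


Term component = 4600.5956
Pure endowment = 5_p_x * v^5 * benefit = 0.936668 * 0.821927 * 81504 = 62747.7258
NSP = 67348.3214


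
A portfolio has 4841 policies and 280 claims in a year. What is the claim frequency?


frequency = claims / policies
= 280 / 4841
= 0.0578


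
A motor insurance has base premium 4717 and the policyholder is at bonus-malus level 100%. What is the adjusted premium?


adjusted = base * BM_level / 100
= 4717 * 100 / 100
= 4717 * 1.0
= 4717.0


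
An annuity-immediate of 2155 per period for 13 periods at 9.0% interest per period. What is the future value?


FV = PMT * ((1+i)^n - 1) / i
= 2155 * ((1.09)^13 - 1) / 0.09
= 2155 * (3.065805 - 1) / 0.09
= 49464.5438


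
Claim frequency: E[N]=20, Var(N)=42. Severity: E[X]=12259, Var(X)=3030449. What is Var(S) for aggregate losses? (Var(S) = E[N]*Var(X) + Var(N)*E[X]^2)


Var(S) = E[N]*Var(X) + Var(N)*E[X]^2
= 20*3030449 + 42*12259^2
= 60608980 + 6311889402
= 6.3725e+09


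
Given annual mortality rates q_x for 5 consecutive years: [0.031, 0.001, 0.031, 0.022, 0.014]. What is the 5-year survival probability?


p_k = 1 - q_k for each year
Survival = product of (1 - q_k)
= 0.969 * 0.999 * 0.969 * 0.978 * 0.986
= 0.9045


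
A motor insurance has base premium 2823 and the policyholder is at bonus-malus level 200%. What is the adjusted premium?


adjusted = base * BM_level / 100
= 2823 * 200 / 100
= 2823 * 2.0
= 5646.0


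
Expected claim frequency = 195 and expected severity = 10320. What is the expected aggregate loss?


E[S] = E[N] * E[X]
= 195 * 10320
= 2.0124e+06


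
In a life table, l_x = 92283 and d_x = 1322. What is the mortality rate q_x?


q_x = d_x / l_x
= 1322 / 92283
= 0.0143


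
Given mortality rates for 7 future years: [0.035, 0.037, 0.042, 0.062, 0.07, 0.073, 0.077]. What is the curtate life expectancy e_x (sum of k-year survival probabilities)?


e_x = sum_{k=1}^{n} k_p_x
k_p_x values:
  1_p_x = 0.965
  2_p_x = 0.929295
  3_p_x = 0.890265
  4_p_x = 0.835068
  5_p_x = 0.776613
  6_p_x = 0.719921
  7_p_x = 0.664487
e_x = 5.7806


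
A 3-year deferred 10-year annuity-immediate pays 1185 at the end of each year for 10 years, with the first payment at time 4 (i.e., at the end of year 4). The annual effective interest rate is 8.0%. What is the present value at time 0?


PV at time 3 of the 10-year annuity-immediate:
a_n = 1185 * (1-(1+0.08)^(-10))/0.08 = 7951.4465
Discount back 3 years to time 0:
PV = 7951.4465 * (1+0.08)^(-3)
= 7951.4465 * 0.793832
= 6312.1146


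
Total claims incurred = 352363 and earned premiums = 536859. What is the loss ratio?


Loss ratio = claims / premiums
= 352363 / 536859
= 0.6563


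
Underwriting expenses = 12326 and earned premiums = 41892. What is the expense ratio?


Expense ratio = expenses / premiums
= 12326 / 41892
= 0.2942


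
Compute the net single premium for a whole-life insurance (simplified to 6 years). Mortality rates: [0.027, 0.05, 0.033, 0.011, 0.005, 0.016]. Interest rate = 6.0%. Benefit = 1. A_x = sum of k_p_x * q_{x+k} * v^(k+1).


v = 0.943396
Year 0: k_p_x=1.0, q=0.027, term=0.025472
Year 1: k_p_x=0.973, q=0.05, term=0.043298
Year 2: k_p_x=0.92435, q=0.033, term=0.025611
Year 3: k_p_x=0.893846, q=0.011, term=0.007788
Year 4: k_p_x=0.884014, q=0.005, term=0.003303
Year 5: k_p_x=0.879594, q=0.016, term=0.009921
A_x = 0.1154


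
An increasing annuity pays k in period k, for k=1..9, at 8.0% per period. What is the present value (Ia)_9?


(Ia)_n = sum_{k=1}^{n} k * v^k, v = 1/(1+i)
v = 0.925926
Sum computed term by term:
(Ia)_9 = 28.055


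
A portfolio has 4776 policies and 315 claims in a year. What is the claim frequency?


frequency = claims / policies
= 315 / 4776
= 0.066


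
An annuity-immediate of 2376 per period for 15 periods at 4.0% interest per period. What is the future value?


FV = PMT * ((1+i)^n - 1) / i
= 2376 * ((1.04)^15 - 1) / 0.04
= 2376 * (1.800944 - 1) / 0.04
= 47576.0442


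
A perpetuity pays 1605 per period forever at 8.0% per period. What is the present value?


PV = PMT / i
= 1605 / 0.08
= 20062.5


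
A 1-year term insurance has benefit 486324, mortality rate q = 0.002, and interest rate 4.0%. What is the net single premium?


NSP = benefit * q * v
v = 1/(1+i) = 0.961538
NSP = 486324 * 0.002 * 0.961538
= 935.2385


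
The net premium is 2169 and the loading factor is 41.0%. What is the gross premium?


Gross = net * (1 + loading)
= 2169 * (1 + 0.41)
= 2169 * 1.41
= 3058.29


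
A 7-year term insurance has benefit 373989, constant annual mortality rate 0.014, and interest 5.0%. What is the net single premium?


NSP = benefit * sum_{k=0}^{n-1} k_p_x * q * v^(k+1)
With constant q=0.014, v=0.952381
Sum = 0.077899
NSP = 373989 * 0.077899
= 29133.1947


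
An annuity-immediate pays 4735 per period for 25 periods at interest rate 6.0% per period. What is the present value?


PV = PMT * (1 - (1+i)^(-n)) / i
= 4735 * (1 - (1+0.06)^(-25)) / 0.06
= 4735 * (1 - 0.232999) / 0.06
= 4735 * 12.783356
= 60529.1914


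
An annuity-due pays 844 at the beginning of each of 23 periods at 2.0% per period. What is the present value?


PV_due = PMT * (1-(1+i)^(-n))/i * (1+i)
PV_immediate = 15438.6203
PV_due = 15438.6203 * 1.02
= 15747.3927


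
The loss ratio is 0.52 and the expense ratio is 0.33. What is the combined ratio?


Combined ratio = loss ratio + expense ratio
= 0.52 + 0.33
= 0.85


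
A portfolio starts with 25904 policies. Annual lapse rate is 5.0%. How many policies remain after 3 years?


remaining = initial * (1 - lapse)^years
= 25904 * (1 - 0.05)^3
= 25904 * 0.857375
= 22209.442


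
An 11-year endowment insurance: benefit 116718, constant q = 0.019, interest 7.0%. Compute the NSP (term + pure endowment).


Term component = 15331.292
Pure endowment = 11_p_x * v^11 * benefit = 0.809765 * 0.475093 * 116718 = 44903.0007
NSP = 60234.2926


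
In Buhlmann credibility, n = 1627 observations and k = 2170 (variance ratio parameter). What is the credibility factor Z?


Z = n / (n + k)
= 1627 / (1627 + 2170)
= 1627 / 3797
= 0.4285


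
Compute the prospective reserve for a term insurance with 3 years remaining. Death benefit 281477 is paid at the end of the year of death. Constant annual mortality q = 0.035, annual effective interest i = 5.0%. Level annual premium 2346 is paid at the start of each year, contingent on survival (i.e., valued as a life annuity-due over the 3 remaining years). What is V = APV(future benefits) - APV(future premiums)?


v = 1/(1+i) = 0.952381
APV(future benefits) per unit = sum_{k=0}^{2} k_p_x * q * v^(k+1) = 0.092123
APV(future benefits) = 281477 * 0.092123 = 25930.5633
Life annuity-due factor ä_{x:3} = sum_{k=0}^{2} k_p_x * v^k = 2.763696
APV(future premiums) = 2346 * 2.763696 = 6483.6312
V = 25930.5633 - 6483.6312
= 19446.9322


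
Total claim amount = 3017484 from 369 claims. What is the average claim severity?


severity = total / number
= 3017484 / 369
= 8177.4634


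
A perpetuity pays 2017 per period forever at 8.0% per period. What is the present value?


PV = PMT / i
= 2017 / 0.08
= 25212.5


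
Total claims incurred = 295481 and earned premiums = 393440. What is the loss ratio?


Loss ratio = claims / premiums
= 295481 / 393440
= 0.751


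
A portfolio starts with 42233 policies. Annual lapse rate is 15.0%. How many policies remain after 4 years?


remaining = initial * (1 - lapse)^years
= 42233 * (1 - 0.15)^4
= 42233 * 0.522006
= 22045.89


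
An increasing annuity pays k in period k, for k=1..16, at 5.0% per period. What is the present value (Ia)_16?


(Ia)_n = sum_{k=1}^{n} k * v^k, v = 1/(1+i)
v = 0.952381
Sum computed term by term:
(Ia)_16 = 80.9975


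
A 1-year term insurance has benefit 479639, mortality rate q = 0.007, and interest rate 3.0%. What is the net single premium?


NSP = benefit * q * v
v = 1/(1+i) = 0.970874
NSP = 479639 * 0.007 * 0.970874
= 3259.6825


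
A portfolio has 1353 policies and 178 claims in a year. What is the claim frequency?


frequency = claims / policies
= 178 / 1353
= 0.1316


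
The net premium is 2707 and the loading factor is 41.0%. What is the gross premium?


Gross = net * (1 + loading)
= 2707 * (1 + 0.41)
= 2707 * 1.41
= 3816.87


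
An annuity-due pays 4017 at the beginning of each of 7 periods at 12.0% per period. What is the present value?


PV_due = PMT * (1-(1+i)^(-n))/i * (1+i)
PV_immediate = 18332.61
PV_due = 18332.61 * 1.12
= 20532.5232


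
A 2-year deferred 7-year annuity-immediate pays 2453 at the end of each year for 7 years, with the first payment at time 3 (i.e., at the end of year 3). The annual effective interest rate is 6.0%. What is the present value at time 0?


PV at time 2 of the 7-year annuity-immediate:
a_n = 2453 * (1-(1+0.06)^(-7))/0.06 = 13693.5817
Discount back 2 years to time 0:
PV = 13693.5817 * (1+0.06)^(-2)
= 13693.5817 * 0.889996
= 12187.2389


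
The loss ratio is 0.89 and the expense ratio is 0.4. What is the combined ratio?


Combined ratio = loss ratio + expense ratio
= 0.89 + 0.4
= 1.29


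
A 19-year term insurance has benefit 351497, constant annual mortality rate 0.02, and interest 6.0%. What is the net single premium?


NSP = benefit * sum_{k=0}^{n-1} k_p_x * q * v^(k+1)
With constant q=0.02, v=0.943396
Sum = 0.193711
NSP = 351497 * 0.193711
= 68088.8138


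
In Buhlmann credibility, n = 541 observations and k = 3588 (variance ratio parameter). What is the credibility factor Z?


Z = n / (n + k)
= 541 / (541 + 3588)
= 541 / 4129
= 0.131


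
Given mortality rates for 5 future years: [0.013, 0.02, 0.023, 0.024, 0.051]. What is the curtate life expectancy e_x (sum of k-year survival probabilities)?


e_x = sum_{k=1}^{n} k_p_x
k_p_x values:
  1_p_x = 0.987
  2_p_x = 0.96726
  3_p_x = 0.945013
  4_p_x = 0.922333
  5_p_x = 0.875294
e_x = 4.6969


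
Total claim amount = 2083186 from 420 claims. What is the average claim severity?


severity = total / number
= 2083186 / 420
= 4959.9667


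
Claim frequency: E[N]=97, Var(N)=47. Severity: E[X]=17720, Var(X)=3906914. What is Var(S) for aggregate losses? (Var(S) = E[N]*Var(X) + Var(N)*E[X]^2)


Var(S) = E[N]*Var(X) + Var(N)*E[X]^2
= 97*3906914 + 47*17720^2
= 378970658 + 14757924800
= 1.5137e+10


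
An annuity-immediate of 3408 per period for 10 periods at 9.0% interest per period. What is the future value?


FV = PMT * ((1+i)^n - 1) / i
= 3408 * ((1.09)^10 - 1) / 0.09
= 3408 * (2.367364 - 1) / 0.09
= 51777.5045


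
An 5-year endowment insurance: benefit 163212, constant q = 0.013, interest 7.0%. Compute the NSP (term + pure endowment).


Term component = 8491.3324
Pure endowment = 5_p_x * v^5 * benefit = 0.936668 * 0.712986 * 163212 = 108998.1085
NSP = 117489.4409


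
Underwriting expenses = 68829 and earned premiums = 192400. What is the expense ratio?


Expense ratio = expenses / premiums
= 68829 / 192400
= 0.3577


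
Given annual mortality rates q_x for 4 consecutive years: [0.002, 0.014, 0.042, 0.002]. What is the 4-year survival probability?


p_k = 1 - q_k for each year
Survival = product of (1 - q_k)
= 0.998 * 0.986 * 0.958 * 0.998
= 0.9408


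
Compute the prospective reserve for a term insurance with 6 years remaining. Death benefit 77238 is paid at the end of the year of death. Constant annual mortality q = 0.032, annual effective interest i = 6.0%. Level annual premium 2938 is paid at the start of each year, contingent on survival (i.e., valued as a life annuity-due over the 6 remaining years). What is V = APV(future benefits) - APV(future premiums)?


v = 1/(1+i) = 0.943396
APV(future benefits) per unit = sum_{k=0}^{5} k_p_x * q * v^(k+1) = 0.146092
APV(future benefits) = 77238 * 0.146092 = 11283.8605
Life annuity-due factor ä_{x:6} = sum_{k=0}^{5} k_p_x * v^k = 4.8393
APV(future premiums) = 2938 * 4.8393 = 14217.8644
V = 11283.8605 - 14217.8644
= -2934.0039


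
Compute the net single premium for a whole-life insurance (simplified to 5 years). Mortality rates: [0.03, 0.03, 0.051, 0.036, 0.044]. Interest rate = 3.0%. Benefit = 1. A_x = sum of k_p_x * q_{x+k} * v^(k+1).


v = 0.970874
Year 0: k_p_x=1.0, q=0.03, term=0.029126
Year 1: k_p_x=0.97, q=0.03, term=0.02743
Year 2: k_p_x=0.9409, q=0.051, term=0.043914
Year 3: k_p_x=0.892914, q=0.036, term=0.02856
Year 4: k_p_x=0.860769, q=0.044, term=0.03267
A_x = 0.1617


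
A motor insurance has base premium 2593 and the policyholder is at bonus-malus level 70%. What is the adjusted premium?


adjusted = base * BM_level / 100
= 2593 * 70 / 100
= 2593 * 0.7
= 1815.1


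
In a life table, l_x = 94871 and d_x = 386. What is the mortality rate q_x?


q_x = d_x / l_x
= 386 / 94871
= 0.0041


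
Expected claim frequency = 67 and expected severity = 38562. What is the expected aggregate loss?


E[S] = E[N] * E[X]
= 67 * 38562
= 2.5837e+06


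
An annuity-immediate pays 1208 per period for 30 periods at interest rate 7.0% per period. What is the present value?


PV = PMT * (1 - (1+i)^(-n)) / i
= 1208 * (1 - (1+0.07)^(-30)) / 0.07
= 1208 * (1 - 0.131367) / 0.07
= 1208 * 12.409041
= 14990.1217


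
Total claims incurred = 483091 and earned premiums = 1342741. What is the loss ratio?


Loss ratio = claims / premiums
= 483091 / 1342741
= 0.3598


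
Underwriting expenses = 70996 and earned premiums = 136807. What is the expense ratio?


Expense ratio = expenses / premiums
= 70996 / 136807
= 0.519


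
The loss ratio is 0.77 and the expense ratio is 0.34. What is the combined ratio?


Combined ratio = loss ratio + expense ratio
= 0.77 + 0.34
= 1.11


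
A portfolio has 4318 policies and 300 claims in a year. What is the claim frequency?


frequency = claims / policies
= 300 / 4318
= 0.0695


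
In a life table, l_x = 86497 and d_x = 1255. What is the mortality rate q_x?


q_x = d_x / l_x
= 1255 / 86497
= 0.0145


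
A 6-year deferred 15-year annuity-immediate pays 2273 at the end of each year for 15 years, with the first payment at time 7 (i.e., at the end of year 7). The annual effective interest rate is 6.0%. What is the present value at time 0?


PV at time 6 of the 15-year annuity-immediate:
a_n = 2273 * (1-(1+0.06)^(-15))/0.06 = 22075.9419
Discount back 6 years to time 0:
PV = 22075.9419 * (1+0.06)^(-6)
= 22075.9419 * 0.704961
= 15562.668


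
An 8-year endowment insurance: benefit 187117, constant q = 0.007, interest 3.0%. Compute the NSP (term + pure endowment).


Term component = 8982.1597
Pure endowment = 8_p_x * v^8 * benefit = 0.945353 * 0.789409 * 187117 = 139639.8701
NSP = 148622.0298


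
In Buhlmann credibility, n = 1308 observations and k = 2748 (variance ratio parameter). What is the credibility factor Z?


Z = n / (n + k)
= 1308 / (1308 + 2748)
= 1308 / 4056
= 0.3225


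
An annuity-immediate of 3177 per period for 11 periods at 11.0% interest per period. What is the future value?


FV = PMT * ((1+i)^n - 1) / i
= 3177 * ((1.11)^11 - 1) / 0.11
= 3177 * (3.151757 - 1) / 0.11
= 62146.663


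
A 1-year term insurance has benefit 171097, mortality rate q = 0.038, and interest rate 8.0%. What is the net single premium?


NSP = benefit * q * v
v = 1/(1+i) = 0.925926
NSP = 171097 * 0.038 * 0.925926
= 6020.0796


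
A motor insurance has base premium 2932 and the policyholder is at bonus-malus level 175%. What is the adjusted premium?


adjusted = base * BM_level / 100
= 2932 * 175 / 100
= 2932 * 1.75
= 5131.0


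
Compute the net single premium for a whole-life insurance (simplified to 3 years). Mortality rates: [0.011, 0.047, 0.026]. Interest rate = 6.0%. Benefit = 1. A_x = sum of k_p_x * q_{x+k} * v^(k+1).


v = 0.943396
Year 0: k_p_x=1.0, q=0.011, term=0.010377
Year 1: k_p_x=0.989, q=0.047, term=0.04137
Year 2: k_p_x=0.942517, q=0.026, term=0.020575
A_x = 0.0723


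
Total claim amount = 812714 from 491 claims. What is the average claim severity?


severity = total / number
= 812714 / 491
= 1655.222


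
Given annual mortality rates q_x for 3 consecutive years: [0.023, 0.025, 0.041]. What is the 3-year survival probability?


p_k = 1 - q_k for each year
Survival = product of (1 - q_k)
= 0.977 * 0.975 * 0.959
= 0.9135


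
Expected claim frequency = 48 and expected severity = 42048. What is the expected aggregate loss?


E[S] = E[N] * E[X]
= 48 * 42048
= 2.0183e+06


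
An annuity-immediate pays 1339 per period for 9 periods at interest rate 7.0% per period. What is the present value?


PV = PMT * (1 - (1+i)^(-n)) / i
= 1339 * (1 - (1+0.07)^(-9)) / 0.07
= 1339 * (1 - 0.543934) / 0.07
= 1339 * 6.515232
= 8723.896


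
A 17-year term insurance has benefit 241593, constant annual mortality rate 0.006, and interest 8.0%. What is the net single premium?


NSP = benefit * sum_{k=0}^{n-1} k_p_x * q * v^(k+1)
With constant q=0.006, v=0.925926
Sum = 0.052745
NSP = 241593 * 0.052745
= 12742.8642


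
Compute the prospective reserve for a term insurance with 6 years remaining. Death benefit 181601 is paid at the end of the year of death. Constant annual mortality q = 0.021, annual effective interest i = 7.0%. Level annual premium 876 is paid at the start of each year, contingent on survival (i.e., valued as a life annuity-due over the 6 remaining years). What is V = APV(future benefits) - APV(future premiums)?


v = 1/(1+i) = 0.934579
APV(future benefits) per unit = sum_{k=0}^{5} k_p_x * q * v^(k+1) = 0.095384
APV(future benefits) = 181601 * 0.095384 = 17321.8243
Life annuity-due factor ä_{x:6} = sum_{k=0}^{5} k_p_x * v^k = 4.86004
APV(future premiums) = 876 * 4.86004 = 4257.3954
V = 17321.8243 - 4257.3954
= 13064.4289


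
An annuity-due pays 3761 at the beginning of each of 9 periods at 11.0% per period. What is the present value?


PV_due = PMT * (1-(1+i)^(-n))/i * (1+i)
PV_immediate = 20824.8358
PV_due = 20824.8358 * 1.11
= 23115.5677


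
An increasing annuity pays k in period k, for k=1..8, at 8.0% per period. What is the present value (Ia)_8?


(Ia)_n = sum_{k=1}^{n} k * v^k, v = 1/(1+i)
v = 0.925926
Sum computed term by term:
(Ia)_8 = 23.5527


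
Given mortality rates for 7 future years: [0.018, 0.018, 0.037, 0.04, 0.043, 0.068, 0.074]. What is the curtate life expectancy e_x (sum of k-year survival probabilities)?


e_x = sum_{k=1}^{n} k_p_x
k_p_x values:
  1_p_x = 0.982
  2_p_x = 0.964324
  3_p_x = 0.928644
  4_p_x = 0.891498
  5_p_x = 0.853164
  6_p_x = 0.795149
  7_p_x = 0.736308
e_x = 6.1511


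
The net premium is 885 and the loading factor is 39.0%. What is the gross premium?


Gross = net * (1 + loading)
= 885 * (1 + 0.39)
= 885 * 1.39
= 1230.15


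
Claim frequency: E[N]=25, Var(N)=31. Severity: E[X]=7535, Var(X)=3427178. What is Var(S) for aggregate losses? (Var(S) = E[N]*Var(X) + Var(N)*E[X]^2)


Var(S) = E[N]*Var(X) + Var(N)*E[X]^2
= 25*3427178 + 31*7535^2
= 85679450 + 1760062975
= 1.8457e+09


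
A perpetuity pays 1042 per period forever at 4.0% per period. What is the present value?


PV = PMT / i
= 1042 / 0.04
= 26050.0


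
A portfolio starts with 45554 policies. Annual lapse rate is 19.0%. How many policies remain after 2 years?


remaining = initial * (1 - lapse)^years
= 45554 * (1 - 0.19)^2
= 45554 * 0.6561
= 29887.9794


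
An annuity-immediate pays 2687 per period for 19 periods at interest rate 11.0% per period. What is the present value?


PV = PMT * (1 - (1+i)^(-n)) / i
= 2687 * (1 - (1+0.11)^(-19)) / 0.11
= 2687 * (1 - 0.137678) / 0.11
= 2687 * 7.839294
= 21064.1835


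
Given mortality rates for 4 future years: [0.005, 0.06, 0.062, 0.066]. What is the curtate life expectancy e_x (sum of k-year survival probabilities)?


e_x = sum_{k=1}^{n} k_p_x
k_p_x values:
  1_p_x = 0.995
  2_p_x = 0.9353
  3_p_x = 0.877311
  4_p_x = 0.819409
e_x = 3.627


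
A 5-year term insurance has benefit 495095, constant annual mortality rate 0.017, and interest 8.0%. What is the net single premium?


NSP = benefit * sum_{k=0}^{n-1} k_p_x * q * v^(k+1)
With constant q=0.017, v=0.925926
Sum = 0.06578
NSP = 495095 * 0.06578
= 32567.3232


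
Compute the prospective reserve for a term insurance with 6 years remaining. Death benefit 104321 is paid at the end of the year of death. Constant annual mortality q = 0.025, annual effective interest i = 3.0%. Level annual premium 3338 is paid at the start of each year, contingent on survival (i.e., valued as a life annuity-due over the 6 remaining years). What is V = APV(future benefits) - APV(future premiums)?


v = 1/(1+i) = 0.970874
APV(future benefits) per unit = sum_{k=0}^{5} k_p_x * q * v^(k+1) = 0.12752
APV(future benefits) = 104321 * 0.12752 = 13303.0055
Life annuity-due factor ä_{x:6} = sum_{k=0}^{5} k_p_x * v^k = 5.253821
APV(future premiums) = 3338 * 5.253821 = 17537.2534
V = 13303.0055 - 17537.2534
= -4234.2479


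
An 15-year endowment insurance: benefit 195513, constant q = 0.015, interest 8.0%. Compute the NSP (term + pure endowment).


Term component = 23112.8195
Pure endowment = 15_p_x * v^15 * benefit = 0.797156 * 0.315242 * 195513 = 49131.8101
NSP = 72244.6296


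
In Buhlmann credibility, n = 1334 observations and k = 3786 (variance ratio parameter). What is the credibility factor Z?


Z = n / (n + k)
= 1334 / (1334 + 3786)
= 1334 / 5120
= 0.2605


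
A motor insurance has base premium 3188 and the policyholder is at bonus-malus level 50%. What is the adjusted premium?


adjusted = base * BM_level / 100
= 3188 * 50 / 100
= 3188 * 0.5
= 1594.0


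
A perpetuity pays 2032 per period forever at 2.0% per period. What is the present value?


PV = PMT / i
= 2032 / 0.02
= 101600.0


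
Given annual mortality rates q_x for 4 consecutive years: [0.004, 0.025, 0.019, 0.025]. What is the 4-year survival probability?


p_k = 1 - q_k for each year
Survival = product of (1 - q_k)
= 0.996 * 0.975 * 0.981 * 0.975
= 0.9288


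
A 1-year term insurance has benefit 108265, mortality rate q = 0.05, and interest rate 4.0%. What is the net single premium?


NSP = benefit * q * v
v = 1/(1+i) = 0.961538
NSP = 108265 * 0.05 * 0.961538
= 5205.0481


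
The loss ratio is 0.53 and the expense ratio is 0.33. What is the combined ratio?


Combined ratio = loss ratio + expense ratio
= 0.53 + 0.33
= 0.86


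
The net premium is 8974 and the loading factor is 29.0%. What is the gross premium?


Gross = net * (1 + loading)
= 8974 * (1 + 0.29)
= 8974 * 1.29
= 11576.46


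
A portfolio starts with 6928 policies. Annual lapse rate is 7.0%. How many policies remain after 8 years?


remaining = initial * (1 - lapse)^years
= 6928 * (1 - 0.07)^8
= 6928 * 0.559582
= 3876.7828


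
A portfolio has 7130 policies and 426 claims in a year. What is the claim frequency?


frequency = claims / policies
= 426 / 7130
= 0.0597


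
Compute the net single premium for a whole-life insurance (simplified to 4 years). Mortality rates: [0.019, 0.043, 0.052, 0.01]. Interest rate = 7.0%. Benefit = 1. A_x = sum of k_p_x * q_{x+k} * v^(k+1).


v = 0.934579
Year 0: k_p_x=1.0, q=0.019, term=0.017757
Year 1: k_p_x=0.981, q=0.043, term=0.036844
Year 2: k_p_x=0.938817, q=0.052, term=0.03985
Year 3: k_p_x=0.889999, q=0.01, term=0.00679
A_x = 0.1012


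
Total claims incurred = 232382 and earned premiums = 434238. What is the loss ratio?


Loss ratio = claims / premiums
= 232382 / 434238
= 0.5351


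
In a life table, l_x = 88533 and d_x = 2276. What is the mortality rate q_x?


q_x = d_x / l_x
= 2276 / 88533
= 0.0257


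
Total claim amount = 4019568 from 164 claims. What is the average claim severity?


severity = total / number
= 4019568 / 164
= 24509.561


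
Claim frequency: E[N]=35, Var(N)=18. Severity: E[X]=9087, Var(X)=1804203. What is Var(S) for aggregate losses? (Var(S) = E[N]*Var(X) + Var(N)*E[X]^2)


Var(S) = E[N]*Var(X) + Var(N)*E[X]^2
= 35*1804203 + 18*9087^2
= 63147105 + 1486324242
= 1.5495e+09


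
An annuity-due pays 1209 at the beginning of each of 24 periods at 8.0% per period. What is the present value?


PV_due = PMT * (1-(1+i)^(-n))/i * (1+i)
PV_immediate = 12729.2688
PV_due = 12729.2688 * 1.08
= 13747.6103


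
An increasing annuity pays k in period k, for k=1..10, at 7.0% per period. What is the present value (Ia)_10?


(Ia)_n = sum_{k=1}^{n} k * v^k, v = 1/(1+i)
v = 0.934579
Sum computed term by term:
(Ia)_10 = 34.7391


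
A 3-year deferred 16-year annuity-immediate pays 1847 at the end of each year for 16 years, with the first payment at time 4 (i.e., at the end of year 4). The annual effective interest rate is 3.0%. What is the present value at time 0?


PV at time 3 of the 16-year annuity-immediate:
a_n = 1847 * (1-(1+0.03)^(-16))/0.03 = 23200.3554
Discount back 3 years to time 0:
PV = 23200.3554 * (1+0.03)^(-3)
= 23200.3554 * 0.915142
= 21231.6118


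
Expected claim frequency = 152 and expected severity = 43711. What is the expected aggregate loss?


E[S] = E[N] * E[X]
= 152 * 43711
= 6.6441e+06


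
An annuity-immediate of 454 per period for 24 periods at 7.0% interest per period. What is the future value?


FV = PMT * ((1+i)^n - 1) / i
= 454 * ((1.07)^24 - 1) / 0.07
= 454 * (5.072367 - 1) / 0.07
= 26412.2085


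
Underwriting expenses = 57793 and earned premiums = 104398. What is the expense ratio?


Expense ratio = expenses / premiums
= 57793 / 104398
= 0.5536


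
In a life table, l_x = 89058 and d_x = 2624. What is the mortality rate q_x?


q_x = d_x / l_x
= 2624 / 89058
= 0.0295


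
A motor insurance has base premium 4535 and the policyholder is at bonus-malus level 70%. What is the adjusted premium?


adjusted = base * BM_level / 100
= 4535 * 70 / 100
= 4535 * 0.7
= 3174.5


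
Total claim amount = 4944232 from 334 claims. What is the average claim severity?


severity = total / number
= 4944232 / 334
= 14803.0898


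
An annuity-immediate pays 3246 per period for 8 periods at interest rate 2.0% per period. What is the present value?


PV = PMT * (1 - (1+i)^(-n)) / i
= 3246 * (1 - (1+0.02)^(-8)) / 0.02
= 3246 * (1 - 0.85349) / 0.02
= 3246 * 7.325481
= 23778.5128


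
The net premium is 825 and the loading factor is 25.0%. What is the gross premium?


Gross = net * (1 + loading)
= 825 * (1 + 0.25)
= 825 * 1.25
= 1031.25


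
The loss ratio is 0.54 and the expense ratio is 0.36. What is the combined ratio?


Combined ratio = loss ratio + expense ratio
= 0.54 + 0.36
= 0.9


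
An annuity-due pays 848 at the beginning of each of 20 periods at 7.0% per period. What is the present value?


PV_due = PMT * (1-(1+i)^(-n))/i * (1+i)
PV_immediate = 8983.7241
PV_due = 8983.7241 * 1.07
= 9612.5848


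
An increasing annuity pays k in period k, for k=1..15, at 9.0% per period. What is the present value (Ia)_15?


(Ia)_n = sum_{k=1}^{n} k * v^k, v = 1/(1+i)
v = 0.917431
Sum computed term by term:
(Ia)_15 = 51.8676


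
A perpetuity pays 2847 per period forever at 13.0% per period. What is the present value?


PV = PMT / i
= 2847 / 0.13
= 21900.0


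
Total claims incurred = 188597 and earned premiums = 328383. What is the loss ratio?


Loss ratio = claims / premiums
= 188597 / 328383
= 0.5743


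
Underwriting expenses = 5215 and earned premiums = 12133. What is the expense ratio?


Expense ratio = expenses / premiums
= 5215 / 12133
= 0.4298


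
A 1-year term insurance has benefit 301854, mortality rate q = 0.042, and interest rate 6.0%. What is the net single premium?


NSP = benefit * q * v
v = 1/(1+i) = 0.943396
NSP = 301854 * 0.042 * 0.943396
= 11960.2528


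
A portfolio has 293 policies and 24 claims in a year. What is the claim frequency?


frequency = claims / policies
= 24 / 293
= 0.0819


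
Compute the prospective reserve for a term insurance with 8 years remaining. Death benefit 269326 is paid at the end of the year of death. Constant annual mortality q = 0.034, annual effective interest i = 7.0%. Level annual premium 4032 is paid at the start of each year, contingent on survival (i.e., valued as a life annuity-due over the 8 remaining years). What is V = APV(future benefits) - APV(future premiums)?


v = 1/(1+i) = 0.934579
APV(future benefits) per unit = sum_{k=0}^{7} k_p_x * q * v^(k+1) = 0.182648
APV(future benefits) = 269326 * 0.182648 = 49191.761
Life annuity-due factor ä_{x:8} = sum_{k=0}^{7} k_p_x * v^k = 5.748029
APV(future premiums) = 4032 * 5.748029 = 23176.0529
V = 49191.761 - 23176.0529
= 26015.7081


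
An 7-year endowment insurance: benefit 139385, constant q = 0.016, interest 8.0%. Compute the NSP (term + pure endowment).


Term component = 11123.0626
Pure endowment = 7_p_x * v^7 * benefit = 0.893235 * 0.58349 * 139385 = 72646.6245
NSP = 83769.6871


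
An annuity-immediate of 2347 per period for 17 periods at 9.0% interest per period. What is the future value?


FV = PMT * ((1+i)^n - 1) / i
= 2347 * ((1.09)^17 - 1) / 0.09
= 2347 * (4.327633 - 1) / 0.09
= 86777.2846


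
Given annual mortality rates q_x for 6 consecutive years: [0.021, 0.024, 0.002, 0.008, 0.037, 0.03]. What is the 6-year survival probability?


p_k = 1 - q_k for each year
Survival = product of (1 - q_k)
= 0.979 * 0.976 * 0.998 * 0.992 * 0.963 * 0.97
= 0.8836


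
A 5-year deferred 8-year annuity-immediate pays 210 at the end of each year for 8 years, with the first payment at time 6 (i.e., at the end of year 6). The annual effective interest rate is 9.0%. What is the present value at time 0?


PV at time 5 of the 8-year annuity-immediate:
a_n = 210 * (1-(1+0.09)^(-8))/0.09 = 1162.312
Discount back 5 years to time 0:
PV = 1162.312 * (1+0.09)^(-5)
= 1162.312 * 0.649931
= 755.4231


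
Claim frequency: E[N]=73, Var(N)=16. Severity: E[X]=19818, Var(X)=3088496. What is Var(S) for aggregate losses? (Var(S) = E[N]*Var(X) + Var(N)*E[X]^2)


Var(S) = E[N]*Var(X) + Var(N)*E[X]^2
= 73*3088496 + 16*19818^2
= 225460208 + 6284049984
= 6.5095e+09


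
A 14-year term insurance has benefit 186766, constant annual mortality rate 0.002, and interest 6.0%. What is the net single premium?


NSP = benefit * sum_{k=0}^{n-1} k_p_x * q * v^(k+1)
With constant q=0.002, v=0.943396
Sum = 0.018385
NSP = 186766 * 0.018385
= 3433.6251


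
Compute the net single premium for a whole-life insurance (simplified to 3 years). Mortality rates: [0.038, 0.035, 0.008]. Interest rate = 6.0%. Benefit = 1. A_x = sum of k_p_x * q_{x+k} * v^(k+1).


v = 0.943396
Year 0: k_p_x=1.0, q=0.038, term=0.035849
Year 1: k_p_x=0.962, q=0.035, term=0.029966
Year 2: k_p_x=0.92833, q=0.008, term=0.006236
A_x = 0.0721


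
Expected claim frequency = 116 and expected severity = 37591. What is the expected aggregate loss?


E[S] = E[N] * E[X]
= 116 * 37591
= 4.3606e+06


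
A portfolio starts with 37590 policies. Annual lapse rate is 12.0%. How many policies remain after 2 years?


remaining = initial * (1 - lapse)^years
= 37590 * (1 - 0.12)^2
= 37590 * 0.7744
= 29109.696


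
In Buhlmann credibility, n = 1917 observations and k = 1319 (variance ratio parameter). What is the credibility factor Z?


Z = n / (n + k)
= 1917 / (1917 + 1319)
= 1917 / 3236
= 0.5924


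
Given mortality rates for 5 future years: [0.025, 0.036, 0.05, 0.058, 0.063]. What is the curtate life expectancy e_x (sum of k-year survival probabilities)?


e_x = sum_{k=1}^{n} k_p_x
k_p_x values:
  1_p_x = 0.975
  2_p_x = 0.9399
  3_p_x = 0.892905
  4_p_x = 0.841117
  5_p_x = 0.788126
e_x = 4.437


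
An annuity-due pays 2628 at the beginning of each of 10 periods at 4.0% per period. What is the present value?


PV_due = PMT * (1-(1+i)^(-n))/i * (1+i)
PV_immediate = 21315.4341
PV_due = 21315.4341 * 1.04
= 22168.0515


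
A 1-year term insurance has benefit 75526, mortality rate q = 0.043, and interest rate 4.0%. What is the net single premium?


NSP = benefit * q * v
v = 1/(1+i) = 0.961538
NSP = 75526 * 0.043 * 0.961538
= 3122.7096


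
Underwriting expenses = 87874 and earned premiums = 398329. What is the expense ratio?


Expense ratio = expenses / premiums
= 87874 / 398329
= 0.2206


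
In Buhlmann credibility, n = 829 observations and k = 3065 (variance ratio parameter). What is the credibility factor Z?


Z = n / (n + k)
= 829 / (829 + 3065)
= 829 / 3894
= 0.2129


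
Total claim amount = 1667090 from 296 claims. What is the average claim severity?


severity = total / number
= 1667090 / 296
= 5632.0608


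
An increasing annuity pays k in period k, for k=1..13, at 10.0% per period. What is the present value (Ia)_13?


(Ia)_n = sum_{k=1}^{n} k * v^k, v = 1/(1+i)
v = 0.909091
Sum computed term by term:
(Ia)_13 = 40.4805


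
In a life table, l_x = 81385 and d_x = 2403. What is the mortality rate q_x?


q_x = d_x / l_x
= 2403 / 81385
= 0.0295


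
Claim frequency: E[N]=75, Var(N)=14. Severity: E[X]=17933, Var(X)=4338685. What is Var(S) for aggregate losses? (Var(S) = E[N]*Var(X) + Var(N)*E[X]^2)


Var(S) = E[N]*Var(X) + Var(N)*E[X]^2
= 75*4338685 + 14*17933^2
= 325401375 + 4502294846
= 4.8277e+09


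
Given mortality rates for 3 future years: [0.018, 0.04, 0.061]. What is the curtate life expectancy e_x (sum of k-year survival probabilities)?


e_x = sum_{k=1}^{n} k_p_x
k_p_x values:
  1_p_x = 0.982
  2_p_x = 0.94272
  3_p_x = 0.885214
e_x = 2.8099


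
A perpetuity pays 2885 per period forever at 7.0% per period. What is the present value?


PV = PMT / i
= 2885 / 0.07
= 41214.2857


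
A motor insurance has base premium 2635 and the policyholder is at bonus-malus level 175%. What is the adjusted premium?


adjusted = base * BM_level / 100
= 2635 * 175 / 100
= 2635 * 1.75
= 4611.25


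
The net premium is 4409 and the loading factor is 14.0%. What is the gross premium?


Gross = net * (1 + loading)
= 4409 * (1 + 0.14)
= 4409 * 1.14
= 5026.26


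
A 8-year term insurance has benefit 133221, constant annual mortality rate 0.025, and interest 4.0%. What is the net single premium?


NSP = benefit * sum_{k=0}^{n-1} k_p_x * q * v^(k+1)
With constant q=0.025, v=0.961538
Sum = 0.155108
NSP = 133221 * 0.155108
= 20663.6288


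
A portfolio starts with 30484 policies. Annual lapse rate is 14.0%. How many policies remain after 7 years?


remaining = initial * (1 - lapse)^years
= 30484 * (1 - 0.14)^7
= 30484 * 0.347928
= 10606.2317


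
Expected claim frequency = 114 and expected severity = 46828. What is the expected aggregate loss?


E[S] = E[N] * E[X]
= 114 * 46828
= 5.3384e+06


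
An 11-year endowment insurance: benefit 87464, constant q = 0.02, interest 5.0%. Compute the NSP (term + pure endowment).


Term component = 13290.2538
Pure endowment = 11_p_x * v^11 * benefit = 0.800731 * 0.584679 * 87464 = 40948.1116
NSP = 54238.3654


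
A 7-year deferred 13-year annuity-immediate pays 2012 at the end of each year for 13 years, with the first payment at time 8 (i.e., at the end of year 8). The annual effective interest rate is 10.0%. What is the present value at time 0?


PV at time 7 of the 13-year annuity-immediate:
a_n = 2012 * (1-(1+0.1)^(-13))/0.1 = 14291.9527
Discount back 7 years to time 0:
PV = 14291.9527 * (1+0.1)^(-7)
= 14291.9527 * 0.513158
= 7334.0315


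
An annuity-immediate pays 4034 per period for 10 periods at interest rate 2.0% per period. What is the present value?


PV = PMT * (1 - (1+i)^(-n)) / i
= 4034 * (1 - (1+0.02)^(-10)) / 0.02
= 4034 * (1 - 0.820348) / 0.02
= 4034 * 8.982585
= 36235.7479


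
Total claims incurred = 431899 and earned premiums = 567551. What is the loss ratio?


Loss ratio = claims / premiums
= 431899 / 567551
= 0.761


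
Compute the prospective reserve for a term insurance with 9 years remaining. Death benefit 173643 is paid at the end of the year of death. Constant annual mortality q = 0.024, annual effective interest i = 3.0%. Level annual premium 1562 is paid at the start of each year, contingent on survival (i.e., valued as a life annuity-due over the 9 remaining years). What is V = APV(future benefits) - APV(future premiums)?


v = 1/(1+i) = 0.970874
APV(future benefits) per unit = sum_{k=0}^{8} k_p_x * q * v^(k+1) = 0.170709
APV(future benefits) = 173643 * 0.170709 = 29642.4466
Life annuity-due factor ä_{x:9} = sum_{k=0}^{8} k_p_x * v^k = 7.326267
APV(future premiums) = 1562 * 7.326267 = 11443.6292
V = 29642.4466 - 11443.6292
= 18198.8174


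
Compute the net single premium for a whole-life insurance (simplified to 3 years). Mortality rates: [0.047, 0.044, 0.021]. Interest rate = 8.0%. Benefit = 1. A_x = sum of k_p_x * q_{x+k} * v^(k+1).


v = 0.925926
Year 0: k_p_x=1.0, q=0.047, term=0.043519
Year 1: k_p_x=0.953, q=0.044, term=0.03595
Year 2: k_p_x=0.911068, q=0.021, term=0.015188
A_x = 0.0947


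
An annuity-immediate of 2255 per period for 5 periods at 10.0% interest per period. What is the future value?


FV = PMT * ((1+i)^n - 1) / i
= 2255 * ((1.1)^5 - 1) / 0.1
= 2255 * (1.61051 - 1) / 0.1
= 13767.0005
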